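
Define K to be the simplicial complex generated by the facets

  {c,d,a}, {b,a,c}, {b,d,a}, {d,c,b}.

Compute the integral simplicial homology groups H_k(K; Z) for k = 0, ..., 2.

H_0 = Z,  H_1 = 0,  H_2 = Z.

Order the vertices as a < b < c < d. Listing each simplex with vertices in this order, K has dimension 2 with simplices:

  0-simplices (4): a, b, c, d
  1-simplices (6): ab, ac, ad, bc, bd, cd
  2-simplices (4): abc, abd, acd, bcd

so the chain groups are C_0 ≅ Z^4, C_1 ≅ Z^6, C_2 ≅ Z^4.

∂_1: C_1 → C_0 sends each edge [p,q] (with p < q) to q − p. For instance
  ∂ab = b − a.
This gives a 4×6 integer matrix of rank 3; reducing to Smith normal form yields diagonal entries (1,1,1).

The boundary map ∂_2: C_2 → C_1 maps a triangle to the signed sum of its edges. For instance
  ∂acd = cd − ad + ac,
  ∂abc = bc − ac + ab.
The resulting 6×4 matrix has rank 3, and its Smith normal form has invariant factors (1,1,1).

Reading off H_k = ker ∂_k / im ∂_{k+1}:

  H_0: rank C_0 − rank ∂_1 = 4 − 3 = 1, and the invariant factors of ∂_1 are all 1, so H_0 = Z.
  H_1: rank ker ∂_1 − rank ∂_2 = (6 − 3) − 3 = 0, and the invariant factors of ∂_2 are all 1, so H_1 = 0.
  H_2: rank ker ∂_2 − rank ∂_3 = (4 − 3) − 0 = 1, and there is no ∂_3, so H_2 = Z.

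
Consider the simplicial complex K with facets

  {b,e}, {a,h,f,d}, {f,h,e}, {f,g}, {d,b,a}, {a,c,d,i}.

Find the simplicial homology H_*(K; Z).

Order the vertices as a < b < c < d < e < f < g < h < i. Listing each simplex with vertices in this order, K has dimension 3 with simplices:

  0-simplices (9): a, b, c, d, e, f, g, h, i
  1-simplices (17): ab, ac, ad, af, ah, ai, bd, be, cd, ci, df, dh, di, ef, eh, fg, fh
  2-simplices (10): abd, acd, aci, adf, adh, adi, afh, cdi, dfh, efh
  3-simplices (2): acdi, adfh

Hence C_0 ≅ Z^9, C_1 ≅ Z^17, C_2 ≅ Z^10, C_3 ≅ Z^2.

∂_1: C_1 → C_0 maps an edge to its endpoints' difference, ∂[p,q] = q − p.
As a 9×17 matrix over Z this has rank 8, with invariant factors (1,1,1,1,1,1,1,1).

∂_2: C_2 → C_1 sends each 2-simplex [p,q,r] to [q,r] − [p,r] + [p,q]. For instance
  ∂adf = df − af + ad,
  ∂adi = di − ai + ad.
As a 17×10 matrix over Z this has rank 8, with invariant factors (1,1,1,1,1,1,1,1).

The boundary map ∂_3: C_3 → C_2 sends each 3-simplex σ to the alternating sum Σ_i (−1)^i (σ with its i-th vertex removed). For instance
  ∂acdi = cdi − adi + aci − acd,
  ∂adfh = dfh − afh + adh − adf.
The 10×2 boundary matrix has rank 2 and Smith normal form diag(1,1).

Computing H_k = (kernel of ∂_k) / (image of ∂_{k+1}):

  H_0: rank C_0 − rank ∂_1 = 9 − 8 = 1, and the invariant factors of ∂_1 are all 1, so H_0 ≅ Z.
  H_1: rank ker ∂_1 − rank ∂_2 = (17 − 8) − 8 = 1, and the invariant factors of ∂_2 are all 1, so H_1 ≅ Z.
  H_2: rank ker ∂_2 − rank ∂_3 = (10 − 8) − 2 = 0, and the invariant factors of ∂_3 are all 1, so H_2 ≅ 0.
  H_3: rank ker ∂_3 − rank ∂_4 = (2 − 2) − 0 = 0, and there is no ∂_4, so H_3 ≅ 0.

H_0 = Z,  H_1 = Z,  H_2 = 0,  H_3 = 0.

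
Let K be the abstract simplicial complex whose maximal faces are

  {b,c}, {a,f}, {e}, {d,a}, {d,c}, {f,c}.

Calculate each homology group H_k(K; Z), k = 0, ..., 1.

H_0 ≅ Z^2,  H_1 ≅ Z.

Take the total order a < b < c < d < e < f on the vertex set. Then K (dimension 1) consists of the simplices:

  0-simplices (6): a, b, c, d, e, f
  1-simplices (5): ad, af, bc, cd, cf

giving chain groups C_0 ≅ Z^6, C_1 ≅ Z^5.

The boundary map ∂_1: C_1 → C_0 maps an edge to its endpoints' difference, ∂[p,q] = q − p. For instance
  ∂ad = d − a.
As a 6×5 matrix over Z this has rank 4, with invariant factors (1,1,1,1).

Reading off H_k = ker ∂_k / im ∂_{k+1}:

  H_0: rank C_0 − rank ∂_1 = 6 − 4 = 2, and the invariant factors of ∂_1 are all 1, so H_0 = Z^2.
  H_1: rank ker ∂_1 − rank ∂_2 = (5 − 4) − 0 = 1, and there is no ∂_2, so H_1 = Z.

As a check, the Euler characteristic is 6 − 5 = 1, which agrees with 2 − 1 = 1.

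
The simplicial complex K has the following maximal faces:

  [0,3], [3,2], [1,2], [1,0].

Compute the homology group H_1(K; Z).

Fix the vertex order 0 < 1 < 2 < 3 and write every simplex with vertices in increasing order. Then dim K = 1 and the simplices of K are:

  0-simplices (4): [0], [1], [2], [3]
  1-simplices (4): [0,1], [0,3], [1,2], [2,3]

Hence C_0 ≅ Z^4, C_1 ≅ Z^4.

Boundary ∂_1: C_1 → C_0 sends each edge [p,q] (with p < q) to q − p.
The resulting 4×4 matrix has rank 3, and its Smith normal form has invariant factors (1,1,1).

Now H_k = ker ∂_k / im ∂_{k+1}, so:

  H_1: rank ker ∂_1 − rank ∂_2 = (4 − 3) − 0 = 1, and there is no ∂_2, so H_1 = Z.

H_1 = Z.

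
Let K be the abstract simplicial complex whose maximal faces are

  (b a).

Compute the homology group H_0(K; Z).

H_0 ≅ Z.

Order the vertices as a < b. Listing each simplex with vertices in this order, K has dimension 1 with simplices:

  0-simplices (2): a, b
  1-simplices (1): ab

Hence C_0 ≅ Z^2, C_1 ≅ Z^1.

The boundary map ∂_1: C_1 → C_0 sends each edge [p,q] (with p < q) to q − p.
This gives a 2×1 integer matrix of rank 1; reducing to Smith normal form yields diagonal entries (1).

From H_k ≅ ker(∂_k) / im(∂_{k+1}) we obtain:

  H_0: rank C_0 − rank ∂_1 = 2 − 1 = 1, and the invariant factors of ∂_1 are all 1, so H_0 ≅ Z.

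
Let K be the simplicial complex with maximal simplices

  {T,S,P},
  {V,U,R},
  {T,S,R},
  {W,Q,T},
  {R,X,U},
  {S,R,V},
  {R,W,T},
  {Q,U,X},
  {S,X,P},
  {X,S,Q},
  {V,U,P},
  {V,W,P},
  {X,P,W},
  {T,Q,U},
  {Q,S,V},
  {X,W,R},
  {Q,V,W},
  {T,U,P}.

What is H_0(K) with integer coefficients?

K has 9 vertices, 27 edges, 18 triangles.
rank ∂_0 = 0, rank ∂_1 = 8 ⇒ b_0 = 9 − 0 − 8 = 1; all invariant factors of ∂_1 are 1 so no torsion. So H_0 ≅ Z.

H_0 = Z.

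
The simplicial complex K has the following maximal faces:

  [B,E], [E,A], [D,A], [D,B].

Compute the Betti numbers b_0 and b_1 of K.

b_0 = 1, b_1 = 1.

We work with the vertex ordering A < B < D < E. The simplices of K, each written with vertices in increasing order, are:

  0-simplices (4): A, B, D, E
  1-simplices (4): AD, AE, BD, BE

so the chain groups are C_0 ≅ Z^4, C_1 ≅ Z^4.

Boundary ∂_1: C_1 → C_0 maps an edge to its endpoints' difference, ∂[p,q] = q − p.
This gives a 4×4 integer matrix of rank 3; reducing to Smith normal form yields diagonal entries (1,1,1).

Reading off H_k = ker ∂_k / im ∂_{k+1}:

  H_0: rank C_0 − rank ∂_1 = 4 − 3 = 1, and the invariant factors of ∂_1 are all 1, so H_0 ≅ Z.
  H_1: rank ker ∂_1 − rank ∂_2 = (4 − 3) − 0 = 1, and there is no ∂_2, so H_1 ≅ Z.

As a check, the Euler characteristic is 4 − 4 = 0, which agrees with 1 − 1 = 0.

Hence the Betti numbers are b_0 = 1, b_1 = 1.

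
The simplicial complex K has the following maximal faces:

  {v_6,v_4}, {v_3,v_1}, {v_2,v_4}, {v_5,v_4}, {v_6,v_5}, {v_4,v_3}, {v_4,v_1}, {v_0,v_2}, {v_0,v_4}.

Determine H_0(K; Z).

H_0 ≅ Z.

Order the vertices as v_0 < v_1 < v_2 < v_3 < v_4 < v_5 < v_6. Listing each simplex with vertices in this order, K has dimension 1 with simplices:

  0-simplices (7): [v_0], [v_1], [v_2], [v_3], [v_4], [v_5], [v_6]
  1-simplices (9): [v_0,v_2], [v_0,v_4], [v_1,v_3], [v_1,v_4], [v_2,v_4], [v_3,v_4], [v_4,v_5], [v_4,v_6], [v_5,v_6]

so the chain groups are C_0 ≅ Z^7, C_1 ≅ Z^9.

Boundary ∂_1: C_1 → C_0 is given by ∂[p,q] = [q] − [p].
This gives a 7×9 integer matrix of rank 6; reducing to Smith normal form yields diagonal entries (1,1,1,1,1,1).

Reading off H_k = ker ∂_k / im ∂_{k+1}:

  H_0: rank C_0 − rank ∂_1 = 7 − 6 = 1, and the invariant factors of ∂_1 are all 1, so H_0 = Z.

(K is a triangulation of a wedge of 3 circles.)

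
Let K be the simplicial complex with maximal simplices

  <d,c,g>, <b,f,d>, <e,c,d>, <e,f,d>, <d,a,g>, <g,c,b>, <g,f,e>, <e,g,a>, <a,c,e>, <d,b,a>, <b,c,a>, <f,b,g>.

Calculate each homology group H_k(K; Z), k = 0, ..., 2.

Take the total order a < b < c < d < e < f < g on the vertex set. Then K (dimension 2) consists of the simplices:

  0-simplices (7): a, b, c, d, e, f, g
  1-simplices (18): ab, ac, ad, ae, ag, bc, bd, bf, bg, cd, ce, cg, de, df, dg, ef, eg, fg
  2-simplices (12): abc, abd, ace, adg, aeg, bcg, bdf, bfg, cde, cdg, def, efg

Hence C_0 ≅ Z^7, C_1 ≅ Z^18, C_2 ≅ Z^12.

The boundary map ∂_1: C_1 → C_0 is given by ∂[p,q] = [q] − [p]. For instance
  ∂ad = d − a.
As a 7×18 matrix over Z this has rank 6, with invariant factors (1,1,1,1,1,1).

Boundary ∂_2: C_2 → C_1 acts by ∂[p,q,r] = [q,r] − [p,r] + [p,q]. For instance
  ∂def = ef − df + de,
  ∂bcg = cg − bg + bc.
As a 18×12 matrix over Z this has rank 12, with invariant factors (1,1,1,1,1,1,1,1,1,1,1,2).

Now H_k = ker ∂_k / im ∂_{k+1}, so:

  H_0: rank C_0 − rank ∂_1 = 7 − 6 = 1, and the invariant factors of ∂_1 are all 1, so H_0 = Z.
  H_1: rank ker ∂_1 − rank ∂_2 = (18 − 6) − 12 = 0, and ∂_2 has invariant factor 2 > 1, so H_1 = Z/2.
  H_2: rank ker ∂_2 − rank ∂_3 = (12 − 12) − 0 = 0, and there is no ∂_3, so H_2 = 0.

As a check, the Euler characteristic is 7 − 18 + 12 = 1, which agrees with 1 − 0 + 0 = 1.
(K is a triangulation of the real projective plane RP^2.)

H_0 = Z,  H_1 = Z/2,  H_2 = 0.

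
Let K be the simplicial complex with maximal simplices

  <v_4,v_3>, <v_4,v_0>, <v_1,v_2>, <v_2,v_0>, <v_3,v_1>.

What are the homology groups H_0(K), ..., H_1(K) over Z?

H_0 ≅ Z,  H_1 ≅ Z.

We work with the vertex ordering v_0 < v_1 < v_2 < v_3 < v_4. The simplices of K, each written with vertices in increasing order, are:

  0-simplices (5): [v_0], [v_1], [v_2], [v_3], [v_4]
  1-simplices (5): [v_0,v_2], [v_0,v_4], [v_1,v_2], [v_1,v_3], [v_3,v_4]

Hence C_0 ≅ Z^5, C_1 ≅ Z^5.

Boundary ∂_1: C_1 → C_0 maps an edge to its endpoints' difference, ∂[p,q] = q − p. For instance
  ∂[v_1,v_3] = [v_3] − [v_1].
The resulting 5×5 matrix has rank 4, and its Smith normal form has invariant factors (1,1,1,1).

From H_k ≅ ker(∂_k) / im(∂_{k+1}) we obtain:

  H_0: rank C_0 − rank ∂_1 = 5 − 4 = 1, and the invariant factors of ∂_1 are all 1, so H_0 = Z.
  H_1: rank ker ∂_1 − rank ∂_2 = (5 − 4) − 0 = 1, and there is no ∂_2, so H_1 = Z.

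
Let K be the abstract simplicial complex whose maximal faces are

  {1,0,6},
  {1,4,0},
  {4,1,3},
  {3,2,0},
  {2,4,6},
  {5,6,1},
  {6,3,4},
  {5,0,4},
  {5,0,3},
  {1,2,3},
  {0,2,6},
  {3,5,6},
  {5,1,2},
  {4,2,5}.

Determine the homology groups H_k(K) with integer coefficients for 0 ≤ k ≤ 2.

H_0 ≅ Z,  H_1 ≅ Z^2,  H_2 ≅ Z.

We work with the vertex ordering 0 < 1 < 2 < 3 < 4 < 5 < 6. The simplices of K, each written with vertices in increasing order, are:

  0-simplices (7): [0], [1], [2], [3], [4], [5], [6]
  1-simplices (21): [0,1], [0,2], [0,3], [0,4], [0,5], [0,6], [1,2], [1,3], [1,4], [1,5], [1,6], [2,3], [2,4], [2,5], [2,6], [3,4], [3,5], [3,6], [4,5], [4,6], [5,6]
  2-simplices (14): [0,1,4], [0,1,6], [0,2,3], [0,2,6], [0,3,5], [0,4,5], [1,2,3], [1,2,5], [1,3,4], [1,5,6], [2,4,5], [2,4,6], [3,4,6], [3,5,6]

giving chain groups C_0 ≅ Z^7, C_1 ≅ Z^21, C_2 ≅ Z^14.

∂_1: C_1 → C_0 sends each edge [p,q] (with p < q) to q − p.
This gives a 7×21 integer matrix of rank 6; reducing to Smith normal form yields diagonal entries (1,1,1,1,1,1).

Boundary ∂_2: C_2 → C_1 sends each 2-simplex [p,q,r] to [q,r] − [p,r] + [p,q]. For instance
  ∂[1,2,3] = [2,3] − [1,3] + [1,2],
  ∂[1,5,6] = [5,6] − [1,6] + [1,5].
The resulting 21×14 matrix has rank 13, and its Smith normal form has invariant factors (1,1,1,1,1,1,1,1,1,1,1,1,1).

Computing H_k = (kernel of ∂_k) / (image of ∂_{k+1}):

  H_0: rank C_0 − rank ∂_1 = 7 − 6 = 1, and the invariant factors of ∂_1 are all 1, so H_0 = Z.
  H_1: rank ker ∂_1 − rank ∂_2 = (21 − 6) − 13 = 2, and the invariant factors of ∂_2 are all 1, so H_1 = Z^2.
  H_2: rank ker ∂_2 − rank ∂_3 = (14 − 13) − 0 = 1, and there is no ∂_3, so H_2 = Z.

(K is a triangulation of the torus T^2.)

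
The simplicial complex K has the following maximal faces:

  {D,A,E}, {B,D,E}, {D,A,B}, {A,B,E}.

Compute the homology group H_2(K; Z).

H_2 = Z.

Fix the vertex order A < B < D < E and write every simplex with vertices in increasing order. Then dim K = 2 and the simplices of K are:

  0-simplices (4): A, B, D, E
  1-simplices (6): AB, AD, AE, BD, BE, DE
  2-simplices (4): ABD, ABE, ADE, BDE

giving chain groups C_0 ≅ Z^4, C_1 ≅ Z^6, C_2 ≅ Z^4.

The boundary map ∂_1: C_1 → C_0 maps an edge to its endpoints' difference, ∂[p,q] = q − p.
As a 4×6 matrix over Z this has rank 3, with invariant factors (1,1,1).

The boundary map ∂_2: C_2 → C_1 sends each 2-simplex [p,q,r] to [q,r] − [p,r] + [p,q]. For instance
  ∂ABD = BD − AD + AB,
  ∂ABE = BE − AE + AB.
The 6×4 boundary matrix has rank 3 and Smith normal form diag(1,1,1).

Reading off H_k = ker ∂_k / im ∂_{k+1}:

  H_2: rank ker ∂_2 − rank ∂_3 = (4 − 3) − 0 = 1, and there is no ∂_3, so H_2 = Z.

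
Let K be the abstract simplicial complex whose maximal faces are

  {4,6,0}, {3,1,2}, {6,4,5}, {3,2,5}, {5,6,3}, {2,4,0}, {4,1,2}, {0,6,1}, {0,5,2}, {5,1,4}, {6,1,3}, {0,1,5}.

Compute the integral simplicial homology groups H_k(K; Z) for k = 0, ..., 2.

Order the vertices as 0 < 1 < 2 < 3 < 4 < 5 < 6. Listing each simplex with vertices in this order, K has dimension 2 with simplices:

  0-simplices (7): [0], [1], [2], [3], [4], [5], [6]
  1-simplices (18): [0,1], [0,2], [0,4], [0,5], [0,6], [1,2], [1,3], [1,4], [1,5], [1,6], [2,3], [2,4], [2,5], [3,5], [3,6], [4,5], [4,6], [5,6]
  2-simplices (12): [0,1,5], [0,1,6], [0,2,4], [0,2,5], [0,4,6], [1,2,3], [1,2,4], [1,3,6], [1,4,5], [2,3,5], [3,5,6], [4,5,6]

so the chain groups are C_0 ≅ Z^7, C_1 ≅ Z^18, C_2 ≅ Z^12.

Boundary ∂_1: C_1 → C_0 maps an edge to its endpoints' difference, ∂[p,q] = q − p. For instance
  ∂[0,1] = [1] − [0].
The resulting 7×18 matrix has rank 6, and its Smith normal form has invariant factors (1,1,1,1,1,1).

∂_2: C_2 → C_1 acts by ∂[p,q,r] = [q,r] − [p,r] + [p,q]. For instance
  ∂[0,1,6] = [1,6] − [0,6] + [0,1],
  ∂[0,4,6] = [4,6] − [0,6] + [0,4].
The 18×12 boundary matrix has rank 12 and Smith normal form diag(1,1,1,1,1,1,1,1,1,1,1,2).

From H_k ≅ ker(∂_k) / im(∂_{k+1}) we obtain:

  H_0: rank C_0 − rank ∂_1 = 7 − 6 = 1, and the invariant factors of ∂_1 are all 1, so H_0 = Z.
  H_1: rank ker ∂_1 − rank ∂_2 = (18 − 6) − 12 = 0, and ∂_2 has invariant factor 2 > 1, so H_1 = Z/2Z.
  H_2: rank ker ∂_2 − rank ∂_3 = (12 − 12) − 0 = 0, and there is no ∂_3, so H_2 = 0.

H_0 = Z,  H_1 = Z/2Z,  H_2 = 0.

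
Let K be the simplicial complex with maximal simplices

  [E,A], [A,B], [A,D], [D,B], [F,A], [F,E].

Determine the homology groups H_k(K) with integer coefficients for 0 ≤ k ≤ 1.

We work with the vertex ordering A < B < D < E < F. The simplices of K, each written with vertices in increasing order, are:

  0-simplices (5): A, B, D, E, F
  1-simplices (6): AB, AD, AE, AF, BD, EF

so the chain groups are C_0 ≅ Z^5, C_1 ≅ Z^6.

The boundary map ∂_1: C_1 → C_0 is given by ∂[p,q] = [q] − [p]. For instance
  ∂AD = D − A.
The resulting 5×6 matrix has rank 4, and its Smith normal form has invariant factors (1,1,1,1).

Computing H_k = (kernel of ∂_k) / (image of ∂_{k+1}):

  H_0: rank C_0 − rank ∂_1 = 5 − 4 = 1, and the invariant factors of ∂_1 are all 1, so H_0 ≅ Z.
  H_1: rank ker ∂_1 − rank ∂_2 = (6 − 4) − 0 = 2, and there is no ∂_2, so H_1 ≅ Z^2.

H_0 ≅ Z,  H_1 ≅ Z^2.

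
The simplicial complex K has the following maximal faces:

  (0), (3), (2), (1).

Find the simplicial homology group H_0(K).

H_0 = Z^4.

We work with the vertex ordering 0 < 1 < 2 < 3. The simplices of K, each written with vertices in increasing order, are:

  0-simplices (4): [0], [1], [2], [3]

Hence C_0 ≅ Z^4.

Computing H_k = (kernel of ∂_k) / (image of ∂_{k+1}):

  H_0: rank C_0 − rank ∂_1 = 4 − 0 = 4, and there is no ∂_1, so H_0 = Z^4.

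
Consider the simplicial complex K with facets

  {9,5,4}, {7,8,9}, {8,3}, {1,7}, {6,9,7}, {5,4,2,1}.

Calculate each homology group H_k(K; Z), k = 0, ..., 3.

Fix the vertex order 1 < 2 < 3 < 4 < 5 < 6 < 7 < 8 < 9 and write every simplex with vertices in increasing order. Then dim K = 3 and the simplices of K are:

  0-simplices (9): [1], [2], [3], [4], [5], [6], [7], [8], [9]
  1-simplices (15): [1,2], [1,4], [1,5], [1,7], [2,4], [2,5], [3,8], [4,5], [4,9], [5,9], [6,7], [6,9], [7,8], [7,9], [8,9]
  2-simplices (7): [1,2,4], [1,2,5], [1,4,5], [2,4,5], [4,5,9], [6,7,9], [7,8,9]
  3-simplices (1): [1,2,4,5]

Hence C_0 ≅ Z^9, C_1 ≅ Z^15, C_2 ≅ Z^7, C_3 ≅ Z^1.

The boundary map ∂_1: C_1 → C_0 maps an edge to its endpoints' difference, ∂[p,q] = q − p. For instance
  ∂[8,9] = [9] − [8].
The 9×15 boundary matrix has rank 8 and Smith normal form diag(1,1,1,1,1,1,1,1).

∂_2: C_2 → C_1 maps a triangle to the signed sum of its edges. For instance
  ∂[2,4,5] = [4,5] − [2,5] + [2,4],
  ∂[1,2,4] = [2,4] − [1,4] + [1,2].
The 15×7 boundary matrix has rank 6 and Smith normal form diag(1,1,1,1,1,1).

Boundary ∂_3: C_3 → C_2 sends each 3-simplex σ to the alternating sum Σ_i (−1)^i (σ with its i-th vertex removed). For instance
  ∂[1,2,4,5] = [2,4,5] − [1,4,5] + [1,2,5] − [1,2,4].
The resulting 7×1 matrix has rank 1, and its Smith normal form has invariant factors (1).

Computing H_k = (kernel of ∂_k) / (image of ∂_{k+1}):

  H_0: rank C_0 − rank ∂_1 = 9 − 8 = 1, and the invariant factors of ∂_1 are all 1, so H_0 ≅ Z.
  H_1: rank ker ∂_1 − rank ∂_2 = (15 − 8) − 6 = 1, and the invariant factors of ∂_2 are all 1, so H_1 ≅ Z.
  H_2: rank ker ∂_2 − rank ∂_3 = (7 − 6) − 1 = 0, and the invariant factors of ∂_3 are all 1, so H_2 ≅ 0.
  H_3: rank ker ∂_3 − rank ∂_4 = (1 − 1) − 0 = 0, and there is no ∂_4, so H_3 ≅ 0.

As a check, the Euler characteristic is 9 − 15 + 7 − 1 = 0, which agrees with 1 − 1 + 0 − 0 = 0.

H_0 = Z,  H_1 = Z,  H_2 = 0,  H_3 = 0.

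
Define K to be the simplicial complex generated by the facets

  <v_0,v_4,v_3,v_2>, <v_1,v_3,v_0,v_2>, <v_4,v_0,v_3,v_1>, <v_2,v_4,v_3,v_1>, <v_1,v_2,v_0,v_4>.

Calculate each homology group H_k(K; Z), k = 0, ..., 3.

Order the vertices as v_0 < v_1 < v_2 < v_3 < v_4. Listing each simplex with vertices in this order, K has dimension 3 with simplices:

  0-simplices (5): [v_0], [v_1], [v_2], [v_3], [v_4]
  1-simplices (10): [v_0,v_1], [v_0,v_2], [v_0,v_3], [v_0,v_4], [v_1,v_2], [v_1,v_3], [v_1,v_4], [v_2,v_3], [v_2,v_4], [v_3,v_4]
  2-simplices (10): [v_0,v_1,v_2], [v_0,v_1,v_3], [v_0,v_1,v_4], [v_0,v_2,v_3], [v_0,v_2,v_4], [v_0,v_3,v_4], [v_1,v_2,v_3], [v_1,v_2,v_4], [v_1,v_3,v_4], [v_2,v_3,v_4]
  3-simplices (5): [v_0,v_1,v_2,v_3], [v_0,v_1,v_2,v_4], [v_0,v_1,v_3,v_4], [v_0,v_2,v_3,v_4], [v_1,v_2,v_3,v_4]

giving chain groups C_0 ≅ Z^5, C_1 ≅ Z^10, C_2 ≅ Z^10, C_3 ≅ Z^5.

∂_1: C_1 → C_0 sends each edge [p,q] (with p < q) to q − p.
As a 5×10 matrix over Z this has rank 4, with invariant factors (1,1,1,1).

The boundary map ∂_2: C_2 → C_1 acts by ∂[p,q,r] = [q,r] − [p,r] + [p,q]. For instance
  ∂[v_1,v_2,v_4] = [v_2,v_4] − [v_1,v_4] + [v_1,v_2],
  ∂[v_0,v_2,v_3] = [v_2,v_3] − [v_0,v_3] + [v_0,v_2].
The resulting 10×10 matrix has rank 6, and its Smith normal form has invariant factors (1,1,1,1,1,1).

The boundary map ∂_3: C_3 → C_2 sends each 3-simplex σ to the alternating sum Σ_i (−1)^i (σ with its i-th vertex removed). For instance
  ∂[v_0,v_2,v_3,v_4] = [v_2,v_3,v_4] − [v_0,v_3,v_4] + [v_0,v_2,v_4] − [v_0,v_2,v_3],
  ∂[v_0,v_1,v_3,v_4] = [v_1,v_3,v_4] − [v_0,v_3,v_4] + [v_0,v_1,v_4] − [v_0,v_1,v_3].
This gives a 10×5 integer matrix of rank 4; reducing to Smith normal form yields diagonal entries (1,1,1,1).

Computing H_k = (kernel of ∂_k) / (image of ∂_{k+1}):

  H_0: rank C_0 − rank ∂_1 = 5 − 4 = 1, and the invariant factors of ∂_1 are all 1, so H_0 = Z.
  H_1: rank ker ∂_1 − rank ∂_2 = (10 − 4) − 6 = 0, and the invariant factors of ∂_2 are all 1, so H_1 = 0.
  H_2: rank ker ∂_2 − rank ∂_3 = (10 − 6) − 4 = 0, and the invariant factors of ∂_3 are all 1, so H_2 = 0.
  H_3: rank ker ∂_3 − rank ∂_4 = (5 − 4) − 0 = 1, and there is no ∂_4, so H_3 = Z.

H_0 ≅ Z,  H_1 = 0,  H_2 = 0,  H_3 ≅ Z.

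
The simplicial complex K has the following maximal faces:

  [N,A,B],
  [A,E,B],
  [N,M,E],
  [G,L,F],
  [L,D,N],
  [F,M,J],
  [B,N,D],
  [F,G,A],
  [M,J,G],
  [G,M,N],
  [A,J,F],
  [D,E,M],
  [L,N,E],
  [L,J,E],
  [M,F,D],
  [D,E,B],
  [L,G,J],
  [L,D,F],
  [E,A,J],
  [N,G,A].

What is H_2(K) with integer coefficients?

H_2 = 0.

K has 10 vertices, 30 edges, 20 triangles.
rank ∂_2 = 20, rank ∂_3 = 0 ⇒ b_2 = 20 − 20 − 0 = 0. So H_2 ≅ 0.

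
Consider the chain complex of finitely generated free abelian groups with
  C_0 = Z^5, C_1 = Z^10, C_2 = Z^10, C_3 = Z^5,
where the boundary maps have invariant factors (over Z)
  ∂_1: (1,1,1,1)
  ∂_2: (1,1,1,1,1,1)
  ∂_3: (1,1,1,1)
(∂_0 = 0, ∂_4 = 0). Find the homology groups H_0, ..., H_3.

H_0 = Z,  H_1 = 0,  H_2 = 0,  H_3 = Z.

H_0: b_0 = 5 − 0 − 4 = 1; torsion from ∂_1 factors > 1: none. So H_0 = Z.
H_1: b_1 = 10 − 4 − 6 = 0; torsion from ∂_2 factors > 1: none. So H_1 = 0.
H_2: b_2 = 10 − 6 − 4 = 0; torsion from ∂_3 factors > 1: none. So H_2 = 0.
H_3: b_3 = 5 − 4 − 0 = 1; torsion from ∂_4 factors > 1: none. So H_3 = Z.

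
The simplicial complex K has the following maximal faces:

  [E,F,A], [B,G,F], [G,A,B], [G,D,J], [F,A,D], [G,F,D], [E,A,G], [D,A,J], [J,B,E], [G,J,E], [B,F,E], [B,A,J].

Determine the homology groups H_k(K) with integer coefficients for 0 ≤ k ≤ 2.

H_0 = Z,  H_1 = Z/2,  H_2 = 0.

Fix the vertex order A < B < D < E < F < G < J and write every simplex with vertices in increasing order. Then dim K = 2 and the simplices of K are:

  0-simplices (7): A, B, D, E, F, G, J
  1-simplices (18): AB, AD, AE, AF, AG, AJ, BE, BF, BG, BJ, DF, DG, DJ, EF, EG, EJ, FG, GJ
  2-simplices (12): ABG, ABJ, ADF, ADJ, AEF, AEG, BEF, BEJ, BFG, DFG, DGJ, EGJ

giving chain groups C_0 ≅ Z^7, C_1 ≅ Z^18, C_2 ≅ Z^12.

Boundary ∂_1: C_1 → C_0 sends each edge [p,q] (with p < q) to q − p.
This gives a 7×18 integer matrix of rank 6; reducing to Smith normal form yields diagonal entries (1,1,1,1,1,1).

Boundary ∂_2: C_2 → C_1 acts by ∂[p,q,r] = [q,r] − [p,r] + [p,q]. For instance
  ∂BEJ = EJ − BJ + BE,
  ∂ADF = DF − AF + AD.
The resulting 18×12 matrix has rank 12, and its Smith normal form has invariant factors (1,1,1,1,1,1,1,1,1,1,1,2).

Computing H_k = (kernel of ∂_k) / (image of ∂_{k+1}):

  H_0: rank C_0 − rank ∂_1 = 7 − 6 = 1, and the invariant factors of ∂_1 are all 1, so H_0 = Z.
  H_1: rank ker ∂_1 − rank ∂_2 = (18 − 6) − 12 = 0, and ∂_2 has invariant factor 2 > 1, so H_1 = Z/2.
  H_2: rank ker ∂_2 − rank ∂_3 = (12 − 12) − 0 = 0, and there is no ∂_3, so H_2 = 0.

As a check, the Euler characteristic is 7 − 18 + 12 = 1, which agrees with 1 − 0 + 0 = 1.
(K is a triangulation of the real projective plane RP^2.)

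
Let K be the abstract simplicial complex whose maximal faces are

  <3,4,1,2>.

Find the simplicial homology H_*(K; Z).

H_0 ≅ Z,  H_1 = 0,  H_2 = 0,  H_3 = 0.

We work with the vertex ordering 1 < 2 < 3 < 4. The simplices of K, each written with vertices in increasing order, are:

  0-simplices (4): [1], [2], [3], [4]
  1-simplices (6): [1,2], [1,3], [1,4], [2,3], [2,4], [3,4]
  2-simplices (4): [1,2,3], [1,2,4], [1,3,4], [2,3,4]
  3-simplices (1): [1,2,3,4]

Hence C_0 ≅ Z^4, C_1 ≅ Z^6, C_2 ≅ Z^4, C_3 ≅ Z^1.

The boundary map ∂_1: C_1 → C_0 maps an edge to its endpoints' difference, ∂[p,q] = q − p. For instance
  ∂[3,4] = [4] − [3].
As a 4×6 matrix over Z this has rank 3, with invariant factors (1,1,1).

Boundary ∂_2: C_2 → C_1 sends each 2-simplex [p,q,r] to [q,r] − [p,r] + [p,q]. For instance
  ∂[1,2,3] = [2,3] − [1,3] + [1,2],
  ∂[1,3,4] = [3,4] − [1,4] + [1,3].
As a 6×4 matrix over Z this has rank 3, with invariant factors (1,1,1).

Boundary ∂_3: C_3 → C_2 sends each 3-simplex σ to the alternating sum Σ_i (−1)^i (σ with its i-th vertex removed). For instance
  ∂[1,2,3,4] = [2,3,4] − [1,3,4] + [1,2,4] − [1,2,3].
As a 4×1 matrix over Z this has rank 1, with invariant factors (1).

Reading off H_k = ker ∂_k / im ∂_{k+1}:

  H_0: rank C_0 − rank ∂_1 = 4 − 3 = 1, and the invariant factors of ∂_1 are all 1, so H_0 = Z.
  H_1: rank ker ∂_1 − rank ∂_2 = (6 − 3) − 3 = 0, and the invariant factors of ∂_2 are all 1, so H_1 = 0.
  H_2: rank ker ∂_2 − rank ∂_3 = (4 − 3) − 1 = 0, and the invariant factors of ∂_3 are all 1, so H_2 = 0.
  H_3: rank ker ∂_3 − rank ∂_4 = (1 − 1) − 0 = 0, and there is no ∂_4, so H_3 = 0.

As a check, the Euler characteristic is 4 − 6 + 4 − 1 = 1, which agrees with 1 − 0 + 0 − 0 = 1.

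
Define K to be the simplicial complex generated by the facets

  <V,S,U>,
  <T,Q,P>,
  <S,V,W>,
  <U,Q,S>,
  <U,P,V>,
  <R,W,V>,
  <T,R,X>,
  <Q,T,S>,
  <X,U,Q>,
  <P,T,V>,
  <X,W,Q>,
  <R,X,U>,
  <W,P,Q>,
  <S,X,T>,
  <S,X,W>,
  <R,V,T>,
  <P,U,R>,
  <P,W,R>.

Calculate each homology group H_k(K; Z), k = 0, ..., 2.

Take the total order P < Q < R < S < T < U < V < W < X on the vertex set. Then K (dimension 2) consists of the simplices:

  0-simplices (9): P, Q, R, S, T, U, V, W, X
  1-simplices (27): PQ, PR, PT, PU, PV, PW, QS, QT, QU, QW, QX, RT, RU, RV, RW, RX, ST, SU, SV, SW, SX, TV, TX, UV, UX, VW, WX
  2-simplices (18): PQT, PQW, PRU, PRW, PTV, PUV, QST, QSU, QUX, QWX, RTV, RTX, RUX, RVW, STX, SUV, SVW, SWX

giving chain groups C_0 ≅ Z^9, C_1 ≅ Z^27, C_2 ≅ Z^18.

Boundary ∂_1: C_1 → C_0 is given by ∂[p,q] = [q] − [p].
The 9×27 boundary matrix has rank 8 and Smith normal form diag(1,1,1,1,1,1,1,1).

The boundary map ∂_2: C_2 → C_1 acts by ∂[p,q,r] = [q,r] − [p,r] + [p,q]. For instance
  ∂QWX = WX − QX + QW,
  ∂PQW = QW − PW + PQ.
This gives a 27×18 integer matrix of rank 18; reducing to Smith normal form yields diagonal entries (1,1,1,1,1,1,1,1,1,1,1,1,1,1,1,1,1,2).

From H_k ≅ ker(∂_k) / im(∂_{k+1}) we obtain:

  H_0: rank C_0 − rank ∂_1 = 9 − 8 = 1, and the invariant factors of ∂_1 are all 1, so H_0 ≅ Z.
  H_1: rank ker ∂_1 − rank ∂_2 = (27 − 8) − 18 = 1, and ∂_2 has invariant factor 2 > 1, so H_1 ≅ Z ⊕ Z/2.
  H_2: rank ker ∂_2 − rank ∂_3 = (18 − 18) − 0 = 0, and there is no ∂_3, so H_2 ≅ 0.

(K is a triangulation of the Klein bottle.)

H_0 = Z,  H_1 = Z ⊕ Z/2,  H_2 = 0.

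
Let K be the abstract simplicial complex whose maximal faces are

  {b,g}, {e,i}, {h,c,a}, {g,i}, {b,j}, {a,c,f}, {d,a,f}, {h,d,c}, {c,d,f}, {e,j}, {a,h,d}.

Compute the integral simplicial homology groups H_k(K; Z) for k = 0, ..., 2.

Fix the vertex order a < b < c < d < e < f < g < h < i < j and write every simplex with vertices in increasing order. Then dim K = 2 and the simplices of K are:

  0-simplices (10): a, b, c, d, e, f, g, h, i, j
  1-simplices (14): ac, ad, af, ah, bg, bj, cd, cf, ch, df, dh, ei, ej, gi
  2-simplices (6): acf, ach, adf, adh, cdf, cdh

Hence C_0 ≅ Z^10, C_1 ≅ Z^14, C_2 ≅ Z^6.

∂_1: C_1 → C_0 maps an edge to its endpoints' difference, ∂[p,q] = q − p. For instance
  ∂df = f − d.
The 10×14 boundary matrix has rank 8 and Smith normal form diag(1,1,1,1,1,1,1,1).

Boundary ∂_2: C_2 → C_1 acts by ∂[p,q,r] = [q,r] − [p,r] + [p,q]. For instance
  ∂acf = cf − af + ac,
  ∂adh = dh − ah + ad.
The resulting 14×6 matrix has rank 5, and its Smith normal form has invariant factors (1,1,1,1,1).

Reading off H_k = ker ∂_k / im ∂_{k+1}:

  H_0: rank C_0 − rank ∂_1 = 10 − 8 = 2, and the invariant factors of ∂_1 are all 1, so H_0 = Z^2.
  H_1: rank ker ∂_1 − rank ∂_2 = (14 − 8) − 5 = 1, and the invariant factors of ∂_2 are all 1, so H_1 = Z.
  H_2: rank ker ∂_2 − rank ∂_3 = (6 − 5) − 0 = 1, and there is no ∂_3, so H_2 = Z.

H_0 = Z^2,  H_1 = Z,  H_2 = Z.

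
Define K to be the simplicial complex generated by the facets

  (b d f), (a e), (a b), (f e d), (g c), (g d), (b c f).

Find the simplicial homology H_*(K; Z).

Fix the vertex order a < b < c < d < e < f < g and write every simplex with vertices in increasing order. Then dim K = 2 and the simplices of K are:

  0-simplices (7): a, b, c, d, e, f, g
  1-simplices (11): ab, ae, bc, bd, bf, cf, cg, de, df, dg, ef
  2-simplices (3): bcf, bdf, def

giving chain groups C_0 ≅ Z^7, C_1 ≅ Z^11, C_2 ≅ Z^3.

∂_1: C_1 → C_0 maps an edge to its endpoints' difference, ∂[p,q] = q − p. For instance
  ∂ae = e − a.
The resulting 7×11 matrix has rank 6, and its Smith normal form has invariant factors (1,1,1,1,1,1).

∂_2: C_2 → C_1 sends each 2-simplex [p,q,r] to [q,r] − [p,r] + [p,q]. For instance
  ∂def = ef − df + de,
  ∂bdf = df − bf + bd.
The 11×3 boundary matrix has rank 3 and Smith normal form diag(1,1,1).

Now H_k = ker ∂_k / im ∂_{k+1}, so:

  H_0: rank C_0 − rank ∂_1 = 7 − 6 = 1, and the invariant factors of ∂_1 are all 1, so H_0 ≅ Z.
  H_1: rank ker ∂_1 − rank ∂_2 = (11 − 6) − 3 = 2, and the invariant factors of ∂_2 are all 1, so H_1 ≅ Z^2.
  H_2: rank ker ∂_2 − rank ∂_3 = (3 − 3) − 0 = 0, and there is no ∂_3, so H_2 ≅ 0.

As a check, the Euler characteristic is 7 − 11 + 3 = -1, which agrees with 1 − 2 + 0 = -1.

H_0 ≅ Z,  H_1 ≅ Z^2,  H_2 = 0.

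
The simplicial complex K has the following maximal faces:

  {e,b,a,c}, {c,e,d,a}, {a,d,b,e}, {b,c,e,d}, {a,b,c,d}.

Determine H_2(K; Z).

H_2 ≅ 0.

Fix the vertex order a < b < c < d < e and write every simplex with vertices in increasing order. Then dim K = 3 and the simplices of K are:

  0-simplices (5): a, b, c, d, e
  1-simplices (10): ab, ac, ad, ae, bc, bd, be, cd, ce, de
  2-simplices (10): abc, abd, abe, acd, ace, ade, bcd, bce, bde, cde
  3-simplices (5): abcd, abce, abde, acde, bcde

Hence C_0 ≅ Z^5, C_1 ≅ Z^10, C_2 ≅ Z^10, C_3 ≅ Z^5.

∂_1: C_1 → C_0 sends each edge [p,q] (with p < q) to q − p. For instance
  ∂cd = d − c.
As a 5×10 matrix over Z this has rank 4, with invariant factors (1,1,1,1).

∂_2: C_2 → C_1 sends each 2-simplex [p,q,r] to [q,r] − [p,r] + [p,q]. For instance
  ∂ace = ce − ae + ac,
  ∂abd = bd − ad + ab.
The resulting 10×10 matrix has rank 6, and its Smith normal form has invariant factors (1,1,1,1,1,1).

The boundary map ∂_3: C_3 → C_2 sends each 3-simplex σ to the alternating sum Σ_i (−1)^i (σ with its i-th vertex removed). For instance
  ∂bcde = cde − bde + bce − bcd,
  ∂acde = cde − ade + ace − acd.
This gives a 10×5 integer matrix of rank 4; reducing to Smith normal form yields diagonal entries (1,1,1,1).

Computing H_k = (kernel of ∂_k) / (image of ∂_{k+1}):

  H_2: rank ker ∂_2 − rank ∂_3 = (10 − 6) − 4 = 0, and the invariant factors of ∂_3 are all 1, so H_2 ≅ 0.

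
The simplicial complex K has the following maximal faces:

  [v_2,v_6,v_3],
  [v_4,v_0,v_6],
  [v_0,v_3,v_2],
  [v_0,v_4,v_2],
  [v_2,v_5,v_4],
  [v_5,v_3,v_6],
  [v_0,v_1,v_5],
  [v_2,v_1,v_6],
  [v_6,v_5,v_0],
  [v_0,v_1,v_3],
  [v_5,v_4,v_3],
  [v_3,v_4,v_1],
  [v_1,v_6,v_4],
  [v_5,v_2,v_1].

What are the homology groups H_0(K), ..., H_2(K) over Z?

Fix the vertex order v_0 < v_1 < v_2 < v_3 < v_4 < v_5 < v_6 and write every simplex with vertices in increasing order. Then dim K = 2 and the simplices of K are:

  0-simplices (7): [v_0], [v_1], [v_2], [v_3], [v_4], [v_5], [v_6]
  1-simplices (21): (21 of them)
  2-simplices (14): (14 of them)

giving chain groups C_0 ≅ Z^7, C_1 ≅ Z^21, C_2 ≅ Z^14.

Boundary ∂_1: C_1 → C_0 is given by ∂[p,q] = [q] − [p]. For instance
  ∂[v_0,v_4] = [v_4] − [v_0].
As a 7×21 matrix over Z this has rank 6, with invariant factors (1,1,1,1,1,1).

The boundary map ∂_2: C_2 → C_1 sends each 2-simplex [p,q,r] to [q,r] − [p,r] + [p,q]. For instance
  ∂[v_0,v_1,v_3] = [v_1,v_3] − [v_0,v_3] + [v_0,v_1],
  ∂[v_1,v_3,v_4] = [v_3,v_4] − [v_1,v_4] + [v_1,v_3].
The resulting 21×14 matrix has rank 13, and its Smith normal form has invariant factors (1,1,1,1,1,1,1,1,1,1,1,1,1).

Reading off H_k = ker ∂_k / im ∂_{k+1}:

  H_0: rank C_0 − rank ∂_1 = 7 − 6 = 1, and the invariant factors of ∂_1 are all 1, so H_0 ≅ Z.
  H_1: rank ker ∂_1 − rank ∂_2 = (21 − 6) − 13 = 2, and the invariant factors of ∂_2 are all 1, so H_1 ≅ Z^2.
  H_2: rank ker ∂_2 − rank ∂_3 = (14 − 13) − 0 = 1, and there is no ∂_3, so H_2 ≅ Z.

As a check, the Euler characteristic is 7 − 21 + 14 = 0, which agrees with 1 − 2 + 1 = 0.

H_0 = Z,  H_1 = Z^2,  H_2 = Z.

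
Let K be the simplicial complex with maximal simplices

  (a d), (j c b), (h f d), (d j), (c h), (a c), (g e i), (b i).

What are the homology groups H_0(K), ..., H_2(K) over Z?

H_0 ≅ Z,  H_1 ≅ Z^2,  H_2 = 0.

Fix the vertex order a < b < c < d < e < f < g < h < i < j and write every simplex with vertices in increasing order. Then dim K = 2 and the simplices of K are:

  0-simplices (10): a, b, c, d, e, f, g, h, i, j
  1-simplices (14): ac, ad, bc, bi, bj, ch, cj, df, dh, dj, eg, ei, fh, gi
  2-simplices (3): bcj, dfh, egi

Hence C_0 ≅ Z^10, C_1 ≅ Z^14, C_2 ≅ Z^3.

∂_1: C_1 → C_0 is given by ∂[p,q] = [q] − [p]. For instance
  ∂gi = i − g.
This gives a 10×14 integer matrix of rank 9; reducing to Smith normal form yields diagonal entries (1,1,1,1,1,1,1,1,1).

Boundary ∂_2: C_2 → C_1 acts by ∂[p,q,r] = [q,r] − [p,r] + [p,q]. For instance
  ∂egi = gi − ei + eg,
  ∂bcj = cj − bj + bc.
The 14×3 boundary matrix has rank 3 and Smith normal form diag(1,1,1).

Computing H_k = (kernel of ∂_k) / (image of ∂_{k+1}):

  H_0: rank C_0 − rank ∂_1 = 10 − 9 = 1, and the invariant factors of ∂_1 are all 1, so H_0 ≅ Z.
  H_1: rank ker ∂_1 − rank ∂_2 = (14 − 9) − 3 = 2, and the invariant factors of ∂_2 are all 1, so H_1 ≅ Z^2.
  H_2: rank ker ∂_2 − rank ∂_3 = (3 − 3) − 0 = 0, and there is no ∂_3, so H_2 ≅ 0.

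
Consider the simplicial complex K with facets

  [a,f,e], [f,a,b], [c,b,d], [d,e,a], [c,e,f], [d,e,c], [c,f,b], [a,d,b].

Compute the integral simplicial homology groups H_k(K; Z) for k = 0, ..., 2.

Take the total order a < b < c < d < e < f on the vertex set. Then K (dimension 2) consists of the simplices:

  0-simplices (6): a, b, c, d, e, f
  1-simplices (12): ab, ad, ae, af, bc, bd, bf, cd, ce, cf, de, ef
  2-simplices (8): abd, abf, ade, aef, bcd, bcf, cde, cef

giving chain groups C_0 ≅ Z^6, C_1 ≅ Z^12, C_2 ≅ Z^8.

The boundary map ∂_1: C_1 → C_0 sends each edge [p,q] (with p < q) to q − p. For instance
  ∂bd = d − b.
The 6×12 boundary matrix has rank 5 and Smith normal form diag(1,1,1,1,1).

Boundary ∂_2: C_2 → C_1 sends each 2-simplex [p,q,r] to [q,r] − [p,r] + [p,q]. For instance
  ∂ade = de − ae + ad,
  ∂aef = ef − af + ae.
As a 12×8 matrix over Z this has rank 7, with invariant factors (1,1,1,1,1,1,1).

Computing H_k = (kernel of ∂_k) / (image of ∂_{k+1}):

  H_0: rank C_0 − rank ∂_1 = 6 − 5 = 1, and the invariant factors of ∂_1 are all 1, so H_0 = Z.
  H_1: rank ker ∂_1 − rank ∂_2 = (12 − 5) − 7 = 0, and the invariant factors of ∂_2 are all 1, so H_1 = 0.
  H_2: rank ker ∂_2 − rank ∂_3 = (8 − 7) − 0 = 1, and there is no ∂_3, so H_2 = Z.

As a check, the Euler characteristic is 6 − 12 + 8 = 2, which agrees with 1 − 0 + 1 = 2.
(K is a triangulation of the 2-sphere S^2.)

H_0 ≅ Z,  H_1 = 0,  H_2 ≅ Z.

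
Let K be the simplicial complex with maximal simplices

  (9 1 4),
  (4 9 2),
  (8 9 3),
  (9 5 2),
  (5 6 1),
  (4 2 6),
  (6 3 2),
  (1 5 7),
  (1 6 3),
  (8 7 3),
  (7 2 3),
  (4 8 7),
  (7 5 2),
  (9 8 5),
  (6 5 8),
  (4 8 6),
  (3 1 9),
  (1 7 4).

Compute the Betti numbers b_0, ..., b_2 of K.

Order the vertices as 1 < 2 < 3 < 4 < 5 < 6 < 7 < 8 < 9. Listing each simplex with vertices in this order, K has dimension 2 with simplices:

  0-simplices (9): [1], [2], [3], [4], [5], [6], [7], [8], [9]
  1-simplices (27): (27 of them)
  2-simplices (18): [1,3,6], [1,3,9], [1,4,7], [1,4,9], [1,5,6], [1,5,7], [2,3,6], [2,3,7], [2,4,6], [2,4,9], [2,5,7], [2,5,9], [3,7,8], [3,8,9], [4,6,8], [4,7,8], [5,6,8], [5,8,9]

so the chain groups are C_0 ≅ Z^9, C_1 ≅ Z^27, C_2 ≅ Z^18.

The boundary map ∂_1: C_1 → C_0 sends each edge [p,q] (with p < q) to q − p.
The 9×27 boundary matrix has rank 8 and Smith normal form diag(1,1,1,1,1,1,1,1).

∂_2: C_2 → C_1 acts by ∂[p,q,r] = [q,r] − [p,r] + [p,q]. For instance
  ∂[2,4,6] = [4,6] − [2,6] + [2,4],
  ∂[3,8,9] = [8,9] − [3,9] + [3,8].
The resulting 27×18 matrix has rank 17, and its Smith normal form has invariant factors (1,1,1,1,1,1,1,1,1,1,1,1,1,1,1,1,1).

Reading off H_k = ker ∂_k / im ∂_{k+1}:

  H_0: rank C_0 − rank ∂_1 = 9 − 8 = 1, and the invariant factors of ∂_1 are all 1, so H_0 ≅ Z.
  H_1: rank ker ∂_1 − rank ∂_2 = (27 − 8) − 17 = 2, and the invariant factors of ∂_2 are all 1, so H_1 ≅ Z^2.
  H_2: rank ker ∂_2 − rank ∂_3 = (18 − 17) − 0 = 1, and there is no ∂_3, so H_2 ≅ Z.

As a check, the Euler characteristic is 9 − 27 + 18 = 0, which agrees with 1 − 2 + 1 = 0.

Hence the Betti numbers are b_0 = 1, b_1 = 2, b_2 = 1.

b_0 = 1, b_1 = 2, b_2 = 1.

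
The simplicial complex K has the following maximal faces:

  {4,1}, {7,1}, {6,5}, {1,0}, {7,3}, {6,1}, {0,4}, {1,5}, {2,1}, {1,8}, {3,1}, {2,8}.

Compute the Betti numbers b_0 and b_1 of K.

Take the total order 0 < 1 < 2 < 3 < 4 < 5 < 6 < 7 < 8 on the vertex set. Then K (dimension 1) consists of the simplices:

  0-simplices (9): [0], [1], [2], [3], [4], [5], [6], [7], [8]
  1-simplices (12): [0,1], [0,4], [1,2], [1,3], [1,4], [1,5], [1,6], [1,7], [1,8], [2,8], [3,7], [5,6]

so the chain groups are C_0 ≅ Z^9, C_1 ≅ Z^12.

The boundary map ∂_1: C_1 → C_0 sends each edge [p,q] (with p < q) to q − p. For instance
  ∂[0,4] = [4] − [0].
As a 9×12 matrix over Z this has rank 8, with invariant factors (1,1,1,1,1,1,1,1).

Now H_k = ker ∂_k / im ∂_{k+1}, so:

  H_0: rank C_0 − rank ∂_1 = 9 − 8 = 1, and the invariant factors of ∂_1 are all 1, so H_0 ≅ Z.
  H_1: rank ker ∂_1 − rank ∂_2 = (12 − 8) − 0 = 4, and there is no ∂_2, so H_1 ≅ Z^4.

As a check, the Euler characteristic is 9 − 12 = -3, which agrees with 1 − 4 = -3.

Hence the Betti numbers are b_0 = 1, b_1 = 4.

b_0 = 1, b_1 = 4.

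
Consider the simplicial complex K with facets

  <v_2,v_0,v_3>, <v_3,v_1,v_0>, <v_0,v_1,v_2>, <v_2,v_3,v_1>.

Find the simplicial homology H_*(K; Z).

Order the vertices as v_0 < v_1 < v_2 < v_3. Listing each simplex with vertices in this order, K has dimension 2 with simplices:

  0-simplices (4): [v_0], [v_1], [v_2], [v_3]
  1-simplices (6): [v_0,v_1], [v_0,v_2], [v_0,v_3], [v_1,v_2], [v_1,v_3], [v_2,v_3]
  2-simplices (4): [v_0,v_1,v_2], [v_0,v_1,v_3], [v_0,v_2,v_3], [v_1,v_2,v_3]

giving chain groups C_0 ≅ Z^4, C_1 ≅ Z^6, C_2 ≅ Z^4.

∂_1: C_1 → C_0 is given by ∂[p,q] = [q] − [p].
The 4×6 boundary matrix has rank 3 and Smith normal form diag(1,1,1).

The boundary map ∂_2: C_2 → C_1 acts by ∂[p,q,r] = [q,r] − [p,r] + [p,q]. For instance
  ∂[v_0,v_1,v_3] = [v_1,v_3] − [v_0,v_3] + [v_0,v_1],
  ∂[v_1,v_2,v_3] = [v_2,v_3] − [v_1,v_3] + [v_1,v_2].
The resulting 6×4 matrix has rank 3, and its Smith normal form has invariant factors (1,1,1).

Reading off H_k = ker ∂_k / im ∂_{k+1}:

  H_0: rank C_0 − rank ∂_1 = 4 − 3 = 1, and the invariant factors of ∂_1 are all 1, so H_0 ≅ Z.
  H_1: rank ker ∂_1 − rank ∂_2 = (6 − 3) − 3 = 0, and the invariant factors of ∂_2 are all 1, so H_1 ≅ 0.
  H_2: rank ker ∂_2 − rank ∂_3 = (4 − 3) − 0 = 1, and there is no ∂_3, so H_2 ≅ Z.

(K is a triangulation of the 2-sphere S^2.)

H_0 = Z,  H_1 = 0,  H_2 = Z.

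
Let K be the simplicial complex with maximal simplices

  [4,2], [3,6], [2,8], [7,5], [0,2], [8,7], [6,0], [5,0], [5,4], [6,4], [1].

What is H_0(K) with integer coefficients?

H_0 = Z^2.

Fix the vertex order 0 < 1 < 2 < 3 < 4 < 5 < 6 < 7 < 8 and write every simplex with vertices in increasing order. Then dim K = 1 and the simplices of K are:

  0-simplices (9): [0], [1], [2], [3], [4], [5], [6], [7], [8]
  1-simplices (10): [0,2], [0,5], [0,6], [2,4], [2,8], [3,6], [4,5], [4,6], [5,7], [7,8]

Hence C_0 ≅ Z^9, C_1 ≅ Z^10.

∂_1: C_1 → C_0 sends each edge [p,q] (with p < q) to q − p.
As a 9×10 matrix over Z this has rank 7, with invariant factors (1,1,1,1,1,1,1).

Computing H_k = (kernel of ∂_k) / (image of ∂_{k+1}):

  H_0: rank C_0 − rank ∂_1 = 9 − 7 = 2, and the invariant factors of ∂_1 are all 1, so H_0 ≅ Z^2.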